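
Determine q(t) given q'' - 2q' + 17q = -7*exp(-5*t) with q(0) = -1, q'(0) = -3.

Characteristic equation r² - 2r + 17 = 0 has discriminant (-2)² - 4·(17) = -64 < 0, so r = 1 ± 4i.
Hence q_h = C1*cos(4*t)*exp(t) + C2*exp(t)*sin(4*t).
Try q_p = A*exp(-5*t). Substituting into the equation and dividing by exp(-5*t) gives A = -7/52, so q_p = -7*exp(-5*t)/52.
General solution: q = -7*exp(-5*t)/52 + C1*cos(4*t)*exp(t) + C2*exp(t)*sin(4*t).
Apply the initial conditions: q(0) = -7/52 + C1 = -1 and q'(0) = 35/52 + C1 + 4*C2 = -3. Solving gives C1 = -45/52, C2 = -73/104.

q = -7*exp(-5*t)/52 - 73*exp(t)*sin(4*t)/104 - 45*cos(4*t)*exp(t)/52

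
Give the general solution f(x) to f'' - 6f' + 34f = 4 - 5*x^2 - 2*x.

f = 1049/9826 - 32*x/289 - 5*x**2/34 + C1*cos(5*x)*exp(3*x) + C2*exp(3*x)*sin(5*x)

Characteristic equation r² - 6r + 34 = 0 has discriminant (-6)² - 4·(34) = -100 < 0, so r = 3 ± 5i.
Hence f_h = C1*cos(5*x)*exp(3*x) + C2*exp(3*x)*sin(5*x).
For the particular solution try f_p = A0 + A1*x + A2*x^2. Substituting and matching coefficients of each power of x gives A0 = 1049/9826, A1 = -32/289, A2 = -5/34, so f_p = 1049/9826 - 32*x/289 - 5*x^2/34.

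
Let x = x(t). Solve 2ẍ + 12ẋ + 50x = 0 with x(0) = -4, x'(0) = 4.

x = -4*cos(4*t)*exp(-3*t) - 2*exp(-3*t)*sin(4*t)

Divide through by 2: x'' + 6x' + 25x = 0.
Characteristic equation r² + 6r + 25 = 0 has discriminant (6)² - 4·(25) = -64 < 0, so r = -3 ± 4i.
Hence x_h = C1*cos(4*t)*exp(-3*t) + C2*exp(-3*t)*sin(4*t).
Apply the initial conditions: x(0) = C1 = -4 and x'(0) = -3*C1 + 4*C2 = 4. Solving gives C1 = -4, C2 = -2.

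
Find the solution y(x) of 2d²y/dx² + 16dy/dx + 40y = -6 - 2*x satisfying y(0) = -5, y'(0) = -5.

Divide through by 2: y'' + 8y' + 20y = -3 - x.
Characteristic equation r² + 8r + 20 = 0 has discriminant (8)² - 4·(20) = -16 < 0, so r = -4 ± 2i.
Hence y_h = C1*cos(2*x)*exp(-4*x) + C2*exp(-4*x)*sin(2*x).
For the particular solution try y_p = A0 + A1*x. Substituting and matching coefficients of each power of x gives A0 = -13/100, A1 = -1/20, so y_p = -13/100 - x/20.
General solution: y = -13/100 - x/20 + C1*cos(2*x)*exp(-4*x) + C2*exp(-4*x)*sin(2*x).
Apply the initial conditions: y(0) = -13/100 + C1 = -5 and y'(0) = -1/20 - 4*C1 + 2*C2 = -5. Solving gives C1 = -487/100, C2 = -2443/200.

y = -13/100 - x/20 - 2443*exp(-4*x)*sin(2*x)/200 - 487*cos(2*x)*exp(-4*x)/100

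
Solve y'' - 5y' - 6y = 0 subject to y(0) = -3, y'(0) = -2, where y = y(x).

Characteristic equation r² - 5r - 6 = 0 factors as (r - 6)(r + 1) = 0, so r = 6, -1.
Hence y_h = C1*exp(6*x) + C2*exp(-x).
Apply the initial conditions: y(0) = C1 + C2 = -3 and y'(0) = -C2 + 6*C1 = -2. Solving gives C1 = -5/7, C2 = -16/7.

y = -16*exp(-x)/7 - 5*exp(6*x)/7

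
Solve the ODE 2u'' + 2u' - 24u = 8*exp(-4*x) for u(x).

u = C1*exp(3*x) + C2*exp(-4*x) - 4*x*exp(-4*x)/7

Divide through by 2: u'' + u' - 12u = 4*exp(-4*x).
Characteristic equation r² + r - 12 = 0 factors as (r - 3)(r + 4) = 0, so r = 3, -4.
Hence u_h = C1*exp(3*x) + C2*exp(-4*x).
Since exp(-4*x) solves the homogeneous equation (r = -4 is a root of multiplicity 1), multiply the trial by x. Try u_p = A*x*exp(-4*x). Substituting into the equation and dividing by exp(-4*x) gives A = -4/7, so u_p = -4*x*exp(-4*x)/7.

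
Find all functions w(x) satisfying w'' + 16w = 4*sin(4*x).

Characteristic equation r² + 16 = 0 has discriminant (0)² - 4·(16) = -64 < 0, so r = ± 4i.
Hence w_h = C1*cos(4*x) + C2*sin(4*x).
Since ±4i are characteristic roots, multiply the trial by x. Try w_p = x*(A*cos(4*x) + B*sin(4*x)). Substituting and equating the coefficients of cos(4x) and sin(4x) gives A = -1/2, B = 0, so w_p = -x*cos(4*x)/2.

w = C1*cos(4*x) + C2*sin(4*x) - x*cos(4*x)/2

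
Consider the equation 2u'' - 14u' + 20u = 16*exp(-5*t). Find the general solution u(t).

Divide through by 2: u'' - 7u' + 10u = 8*exp(-5*t).
Characteristic equation r² - 7r + 10 = 0 factors as (r - 5)(r - 2) = 0, so r = 5, 2.
Hence u_h = C1*exp(5*t) + C2*exp(2*t).
Try u_p = A*exp(-5*t). Substituting into the equation and dividing by exp(-5*t) gives A = 4/35, so u_p = 4*exp(-5*t)/35.

u = 4*exp(-5*t)/35 + C1*exp(5*t) + C2*exp(2*t)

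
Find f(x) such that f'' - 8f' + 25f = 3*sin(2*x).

Characteristic equation r² - 8r + 25 = 0 has discriminant (-8)² - 4·(25) = -36 < 0, so r = 4 ± 3i.
Hence f_h = C1*cos(3*x)*exp(4*x) + C2*exp(4*x)*sin(3*x).
Try f_p = A*cos(2*x) + B*sin(2*x). Substituting and equating the coefficients of cos(2x) and sin(2x) gives A = 48/697, B = 63/697, so f_p = 48*cos(2*x)/697 + 63*sin(2*x)/697.

f = 48*cos(2*x)/697 + 63*sin(2*x)/697 + C1*cos(3*x)*exp(4*x) + C2*exp(4*x)*sin(3*x)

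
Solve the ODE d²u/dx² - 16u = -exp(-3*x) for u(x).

u = exp(-3*x)/7 + C1*exp(4*x) + C2*exp(-4*x)

Characteristic equation r² - 16 = 0 factors as (r - 4)(r + 4) = 0, so r = 4, -4.
Hence u_h = C1*exp(4*x) + C2*exp(-4*x).
Try u_p = A*exp(-3*x). Substituting into the equation and dividing by exp(-3*x) gives A = 1/7, so u_p = exp(-3*x)/7.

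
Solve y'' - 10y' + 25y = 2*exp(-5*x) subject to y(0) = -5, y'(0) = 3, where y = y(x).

Characteristic equation r² - 10r + 25 = 0 has discriminant (-10)² - 4·(25) = 0, so r = 5 is a repeated root.
Hence y_h = (C1 + C2*x)*exp(5*x).
Try y_p = A*exp(-5*x). Substituting into the equation and dividing by exp(-5*x) gives A = 1/50, so y_p = exp(-5*x)/50.
General solution: y = exp(-5*x)/50 + C1*exp(5*x) + C2*x*exp(5*x).
Apply the initial conditions: y(0) = 1/50 + C1 = -5 and y'(0) = -1/10 + C2 + 5*C1 = 3. Solving gives C1 = -251/50, C2 = 141/5.

y = -251*exp(5*x)/50 + exp(-5*x)/50 + 141*x*exp(5*x)/5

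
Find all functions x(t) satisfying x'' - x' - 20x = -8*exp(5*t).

Characteristic equation r² - r - 20 = 0 factors as (r - 5)(r + 4) = 0, so r = 5, -4.
Hence x_h = C1*exp(5*t) + C2*exp(-4*t).
Since exp(5*t) solves the homogeneous equation (r = 5 is a root of multiplicity 1), multiply the trial by t. Try x_p = A*t*exp(5*t). Substituting into the equation and dividing by exp(5*t) gives A = -8/9, so x_p = -8*t*exp(5*t)/9.

x = C1*exp(5*t) + C2*exp(-4*t) - 8*t*exp(5*t)/9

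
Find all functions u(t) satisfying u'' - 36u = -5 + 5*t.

u = 5/36 - 5*t/36 + C1*exp(6*t) + C2*exp(-6*t)

Characteristic equation r² - 36 = 0 factors as (r - 6)(r + 6) = 0, so r = 6, -6.
Hence u_h = C1*exp(6*t) + C2*exp(-6*t).
For the particular solution try u_p = A0 + A1*t. Substituting and matching coefficients of each power of t gives A0 = 5/36, A1 = -5/36, so u_p = 5/36 - 5*t/36.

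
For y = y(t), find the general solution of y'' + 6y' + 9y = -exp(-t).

y = -exp(-t)/4 + C1*exp(-3*t) + C2*t*exp(-3*t)

Characteristic equation r² + 6r + 9 = 0 has discriminant (6)² - 4·(9) = 0, so r = -3 is a repeated root.
Hence y_h = (C1 + C2*t)*exp(-3*t).
Try y_p = A*exp(-t). Substituting into the equation and dividing by exp(-t) gives A = -1/4, so y_p = -exp(-t)/4.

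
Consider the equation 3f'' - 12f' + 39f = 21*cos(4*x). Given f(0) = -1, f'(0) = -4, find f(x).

Divide through by 3: f'' - 4f' + 13f = 7*cos(4*x).
Characteristic equation r² - 4r + 13 = 0 has discriminant (-4)² - 4·(13) = -36 < 0, so r = 2 ± 3i.
Hence f_h = C1*cos(3*x)*exp(2*x) + C2*exp(2*x)*sin(3*x).
Try f_p = A*cos(4*x) + B*sin(4*x). Substituting and equating the coefficients of cos(4x) and sin(4x) gives A = -21/265, B = -112/265, so f_p = -112*sin(4*x)/265 - 21*cos(4*x)/265.
General solution: f = -112*sin(4*x)/265 - 21*cos(4*x)/265 + C1*cos(3*x)*exp(2*x) + C2*exp(2*x)*sin(3*x).
Apply the initial conditions: f(0) = -21/265 + C1 = -1 and f'(0) = -448/265 + 2*C1 + 3*C2 = -4. Solving gives C1 = -244/265, C2 = -124/795.

f = -112*sin(4*x)/265 - 21*cos(4*x)/265 - 244*cos(3*x)*exp(2*x)/265 - 124*exp(2*x)*sin(3*x)/795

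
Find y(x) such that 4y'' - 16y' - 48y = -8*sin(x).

y = -8*cos(x)/185 + 26*sin(x)/185 + C1*exp(-2*x) + C2*exp(6*x)

Divide through by 4: y'' - 4y' - 12y = -2*sin(x).
Characteristic equation r² - 4r - 12 = 0 factors as (r + 2)(r - 6) = 0, so r = -2, 6.
Hence y_h = C1*exp(-2*x) + C2*exp(6*x).
Try y_p = A*cos(x) + B*sin(x). Substituting and equating the coefficients of cos(x) and sin(x) gives A = -8/185, B = 26/185, so y_p = -8*cos(x)/185 + 26*sin(x)/185.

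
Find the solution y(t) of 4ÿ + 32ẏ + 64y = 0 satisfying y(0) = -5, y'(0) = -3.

y = -5*exp(-4*t) - 23*t*exp(-4*t)

Divide through by 4: y'' + 8y' + 16y = 0.
Characteristic equation r² + 8r + 16 = 0 has discriminant (8)² - 4·(16) = 0, so r = -4 is a repeated root.
Hence y_h = (C1 + C2*t)*exp(-4*t).
Apply the initial conditions: y(0) = C1 = -5 and y'(0) = C2 - 4*C1 = -3. Solving gives C1 = -5, C2 = -23.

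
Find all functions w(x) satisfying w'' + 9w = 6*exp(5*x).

Characteristic equation r² + 9 = 0 has discriminant (0)² - 4·(9) = -36 < 0, so r = ± 3i.
Hence w_h = C1*cos(3*x) + C2*sin(3*x).
Try w_p = A*exp(5*x). Substituting into the equation and dividing by exp(5*x) gives A = 3/17, so w_p = 3*exp(5*x)/17.

w = 3*exp(5*x)/17 + C1*cos(3*x) + C2*sin(3*x)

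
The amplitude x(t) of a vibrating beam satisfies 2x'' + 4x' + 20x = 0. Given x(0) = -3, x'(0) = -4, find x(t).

x = -3*cos(3*t)*exp(-t) - 7*exp(-t)*sin(3*t)/3

Divide through by 2: x'' + 2x' + 10x = 0.
Characteristic equation r² + 2r + 10 = 0 has discriminant (2)² - 4·(10) = -36 < 0, so r = -1 ± 3i.
Hence x_h = C1*cos(3*t)*exp(-t) + C2*exp(-t)*sin(3*t).
Apply the initial conditions: x(0) = C1 = -3 and x'(0) = -C1 + 3*C2 = -4. Solving gives C1 = -3, C2 = -7/3.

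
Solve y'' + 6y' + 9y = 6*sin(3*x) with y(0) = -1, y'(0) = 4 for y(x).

Characteristic equation r² + 6r + 9 = 0 has discriminant (6)² - 4·(9) = 0, so r = -3 is a repeated root.
Hence y_h = (C1 + C2*x)*exp(-3*x).
Try y_p = A*cos(3*x) + B*sin(3*x). Substituting and equating the coefficients of cos(3x) and sin(3x) gives A = -1/3, B = 0, so y_p = -cos(3*x)/3.
General solution: y = -cos(3*x)/3 + C1*exp(-3*x) + C2*x*exp(-3*x).
Apply the initial conditions: y(0) = -1/3 + C1 = -1 and y'(0) = C2 - 3*C1 = 4. Solving gives C1 = -2/3, C2 = 2.

y = -2*exp(-3*x)/3 - cos(3*x)/3 + 2*x*exp(-3*x)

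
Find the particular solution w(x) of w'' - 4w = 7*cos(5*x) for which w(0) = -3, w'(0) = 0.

Characteristic equation r² - 4 = 0 factors as (r - 2)(r + 2) = 0, so r = 2, -2.
Hence w_h = C1*exp(2*x) + C2*exp(-2*x).
Try w_p = A*cos(5*x) + B*sin(5*x). Substituting and equating the coefficients of cos(5x) and sin(5x) gives A = -7/29, B = 0, so w_p = -7*cos(5*x)/29.
General solution: w = -7*cos(5*x)/29 + C1*exp(2*x) + C2*exp(-2*x).
Apply the initial conditions: w(0) = -7/29 + C1 + C2 = -3 and w'(0) = -2*C2 + 2*C1 = 0. Solving gives C1 = -40/29, C2 = -40/29.

w = -40*exp(-2*x)/29 - 40*exp(2*x)/29 - 7*cos(5*x)/29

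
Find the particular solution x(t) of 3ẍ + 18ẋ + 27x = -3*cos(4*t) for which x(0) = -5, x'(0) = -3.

x = -3132*exp(-3*t)/625 - 24*sin(4*t)/625 + 7*cos(4*t)/625 - 447*t*exp(-3*t)/25

Divide through by 3: x'' + 6x' + 9x = -cos(4*t).
Characteristic equation r² + 6r + 9 = 0 has discriminant (6)² - 4·(9) = 0, so r = -3 is a repeated root.
Hence x_h = (C1 + C2*t)*exp(-3*t).
Try x_p = A*cos(4*t) + B*sin(4*t). Substituting and equating the coefficients of cos(4t) and sin(4t) gives A = 7/625, B = -24/625, so x_p = -24*sin(4*t)/625 + 7*cos(4*t)/625.
General solution: x = -24*sin(4*t)/625 + 7*cos(4*t)/625 + C1*exp(-3*t) + C2*t*exp(-3*t).
Apply the initial conditions: x(0) = 7/625 + C1 = -5 and x'(0) = -96/625 + C2 - 3*C1 = -3. Solving gives C1 = -3132/625, C2 = -447/25.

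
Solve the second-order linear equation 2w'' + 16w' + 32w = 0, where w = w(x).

w = C1*exp(-4*x) + C2*x*exp(-4*x)

Divide through by 2: w'' + 8w' + 16w = 0.
Characteristic equation r² + 8r + 16 = 0 has discriminant (8)² - 4·(16) = 0, so r = -4 is a repeated root.
Hence w_h = (C1 + C2*x)*exp(-4*x).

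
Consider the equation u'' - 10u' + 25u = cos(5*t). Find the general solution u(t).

u = -sin(5*t)/50 + C1*exp(5*t) + C2*t*exp(5*t)

Characteristic equation r² - 10r + 25 = 0 has discriminant (-10)² - 4·(25) = 0, so r = 5 is a repeated root.
Hence u_h = (C1 + C2*t)*exp(5*t).
Try u_p = A*cos(5*t) + B*sin(5*t). Substituting and equating the coefficients of cos(5t) and sin(5t) gives A = 0, B = -1/50, so u_p = -sin(5*t)/50.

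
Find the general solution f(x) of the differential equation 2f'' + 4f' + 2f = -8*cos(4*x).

f = -32*sin(4*x)/289 + 60*cos(4*x)/289 + C1*exp(-x) + C2*x*exp(-x)

Divide through by 2: f'' + 2f' + f = -4*cos(4*x).
Characteristic equation r² + 2r + 1 = 0 has discriminant (2)² - 4·(1) = 0, so r = -1 is a repeated root.
Hence f_h = (C1 + C2*x)*exp(-x).
Try f_p = A*cos(4*x) + B*sin(4*x). Substituting and equating the coefficients of cos(4x) and sin(4x) gives A = 60/289, B = -32/289, so f_p = -32*sin(4*x)/289 + 60*cos(4*x)/289.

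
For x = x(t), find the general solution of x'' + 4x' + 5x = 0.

Characteristic equation r² + 4r + 5 = 0 has discriminant (4)² - 4·(5) = -4 < 0, so r = -2 ± i.
Hence x_h = C1*cos(t)*exp(-2*t) + C2*exp(-2*t)*sin(t).

x = C1*cos(t)*exp(-2*t) + C2*exp(-2*t)*sin(t)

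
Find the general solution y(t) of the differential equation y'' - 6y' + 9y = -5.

y = -5/9 + C1*exp(3*t) + C2*t*exp(3*t)

Characteristic equation r² - 6r + 9 = 0 has discriminant (-6)² - 4·(9) = 0, so r = 3 is a repeated root.
Hence y_h = (C1 + C2*t)*exp(3*t).
For the particular solution try y_p = A0. Substituting and matching coefficients of each power of t gives A0 = -5/9, so y_p = -5/9.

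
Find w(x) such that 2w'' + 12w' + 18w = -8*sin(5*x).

w = 16*sin(5*x)/289 + 30*cos(5*x)/289 + C1*exp(-3*x) + C2*x*exp(-3*x)

Divide through by 2: w'' + 6w' + 9w = -4*sin(5*x).
Characteristic equation r² + 6r + 9 = 0 has discriminant (6)² - 4·(9) = 0, so r = -3 is a repeated root.
Hence w_h = (C1 + C2*x)*exp(-3*x).
Try w_p = A*cos(5*x) + B*sin(5*x). Substituting and equating the coefficients of cos(5x) and sin(5x) gives A = 30/289, B = 16/289, so w_p = 16*sin(5*x)/289 + 30*cos(5*x)/289.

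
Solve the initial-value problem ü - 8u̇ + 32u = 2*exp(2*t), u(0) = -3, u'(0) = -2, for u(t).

u = exp(2*t)/10 - 31*cos(4*t)*exp(4*t)/10 + 51*exp(4*t)*sin(4*t)/20

Characteristic equation r² - 8r + 32 = 0 has discriminant (-8)² - 4·(32) = -64 < 0, so r = 4 ± 4i.
Hence u_h = C1*cos(4*t)*exp(4*t) + C2*exp(4*t)*sin(4*t).
Try u_p = A*exp(2*t). Substituting into the equation and dividing by exp(2*t) gives A = 1/10, so u_p = exp(2*t)/10.
General solution: u = exp(2*t)/10 + C1*cos(4*t)*exp(4*t) + C2*exp(4*t)*sin(4*t).
Apply the initial conditions: u(0) = 1/10 + C1 = -3 and u'(0) = 1/5 + 4*C1 + 4*C2 = -2. Solving gives C1 = -31/10, C2 = 51/20.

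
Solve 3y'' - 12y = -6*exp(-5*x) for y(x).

y = -2*exp(-5*x)/21 + C1*exp(2*x) + C2*exp(-2*x)

Divide through by 3: y'' - 4y = -2*exp(-5*x).
Characteristic equation r² - 4 = 0 factors as (r - 2)(r + 2) = 0, so r = 2, -2.
Hence y_h = C1*exp(2*x) + C2*exp(-2*x).
Try y_p = A*exp(-5*x). Substituting into the equation and dividing by exp(-5*x) gives A = -2/21, so y_p = -2*exp(-5*x)/21.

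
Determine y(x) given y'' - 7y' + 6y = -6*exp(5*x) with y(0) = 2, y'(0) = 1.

Characteristic equation r² - 7r + 6 = 0 factors as (r - 6)(r - 1) = 0, so r = 6, 1.
Hence y_h = C1*exp(6*x) + C2*exp(x).
Try y_p = A*exp(5*x). Substituting into the equation and dividing by exp(5*x) gives A = 3/2, so y_p = 3*exp(5*x)/2.
General solution: y = 3*exp(5*x)/2 + C1*exp(6*x) + C2*exp(x).
Apply the initial conditions: y(0) = 3/2 + C1 + C2 = 2 and y'(0) = 15/2 + C2 + 6*C1 = 1. Solving gives C1 = -7/5, C2 = 19/10.

y = -7*exp(6*x)/5 + 3*exp(5*x)/2 + 19*exp(x)/10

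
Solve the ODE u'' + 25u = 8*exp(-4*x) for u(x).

Characteristic equation r² + 25 = 0 has discriminant (0)² - 4·(25) = -100 < 0, so r = ± 5i.
Hence u_h = C1*cos(5*x) + C2*sin(5*x).
Try u_p = A*exp(-4*x). Substituting into the equation and dividing by exp(-4*x) gives A = 8/41, so u_p = 8*exp(-4*x)/41.

u = 8*exp(-4*x)/41 + C1*cos(5*x) + C2*sin(5*x)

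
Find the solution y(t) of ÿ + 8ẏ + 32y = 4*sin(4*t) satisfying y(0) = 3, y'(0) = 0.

Characteristic equation r² + 8r + 32 = 0 has discriminant (8)² - 4·(32) = -64 < 0, so r = -4 ± 4i.
Hence y_h = C1*cos(4*t)*exp(-4*t) + C2*exp(-4*t)*sin(4*t).
Try y_p = A*cos(4*t) + B*sin(4*t). Substituting and equating the coefficients of cos(4t) and sin(4t) gives A = -1/10, B = 1/20, so y_p = -cos(4*t)/10 + sin(4*t)/20.
General solution: y = -cos(4*t)/10 + sin(4*t)/20 + C1*cos(4*t)*exp(-4*t) + C2*exp(-4*t)*sin(4*t).
Apply the initial conditions: y(0) = -1/10 + C1 = 3 and y'(0) = 1/5 - 4*C1 + 4*C2 = 0. Solving gives C1 = 31/10, C2 = 61/20.

y = -cos(4*t)/10 + sin(4*t)/20 + 31*cos(4*t)*exp(-4*t)/10 + 61*exp(-4*t)*sin(4*t)/20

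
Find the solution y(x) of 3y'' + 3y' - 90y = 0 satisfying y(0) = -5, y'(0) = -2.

y = -32*exp(5*x)/11 - 23*exp(-6*x)/11

Divide through by 3: y'' + y' - 30y = 0.
Characteristic equation r² + r - 30 = 0 factors as (r + 6)(r - 5) = 0, so r = -6, 5.
Hence y_h = C1*exp(-6*x) + C2*exp(5*x).
Apply the initial conditions: y(0) = C1 + C2 = -5 and y'(0) = -6*C1 + 5*C2 = -2. Solving gives C1 = -23/11, C2 = -32/11.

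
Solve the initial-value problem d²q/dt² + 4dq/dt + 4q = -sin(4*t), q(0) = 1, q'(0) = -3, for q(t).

Characteristic equation r² + 4r + 4 = 0 has discriminant (4)² - 4·(4) = 0, so r = -2 is a repeated root.
Hence q_h = (C1 + C2*t)*exp(-2*t).
Try q_p = A*cos(4*t) + B*sin(4*t). Substituting and equating the coefficients of cos(4t) and sin(4t) gives A = 1/25, B = 3/100, so q_p = cos(4*t)/25 + 3*sin(4*t)/100.
General solution: q = cos(4*t)/25 + 3*sin(4*t)/100 + C1*exp(-2*t) + C2*t*exp(-2*t).
Apply the initial conditions: q(0) = 1/25 + C1 = 1 and q'(0) = 3/25 + C2 - 2*C1 = -3. Solving gives C1 = 24/25, C2 = -6/5.

q = cos(4*t)/25 + 3*sin(4*t)/100 + 24*exp(-2*t)/25 - 6*t*exp(-2*t)/5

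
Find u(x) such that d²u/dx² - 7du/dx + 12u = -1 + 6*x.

Characteristic equation r² - 7r + 12 = 0 factors as (r - 4)(r - 3) = 0, so r = 4, 3.
Hence u_h = C1*exp(4*x) + C2*exp(3*x).
For the particular solution try u_p = A0 + A1*x. Substituting and matching coefficients of each power of x gives A0 = 5/24, A1 = 1/2, so u_p = 5/24 + x/2.

u = 5/24 + x/2 + C1*exp(4*x) + C2*exp(3*x)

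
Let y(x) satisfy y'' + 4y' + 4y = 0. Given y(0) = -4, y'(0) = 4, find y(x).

y = -4*exp(-2*x) - 4*x*exp(-2*x)

Characteristic equation r² + 4r + 4 = 0 has discriminant (4)² - 4·(4) = 0, so r = -2 is a repeated root.
Hence y_h = (C1 + C2*x)*exp(-2*x).
Apply the initial conditions: y(0) = C1 = -4 and y'(0) = C2 - 2*C1 = 4. Solving gives C1 = -4, C2 = -4.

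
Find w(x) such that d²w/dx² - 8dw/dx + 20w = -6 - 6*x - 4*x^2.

w = -58/125 - 23*x/50 - x**2/5 + C1*cos(2*x)*exp(4*x) + C2*exp(4*x)*sin(2*x)

Characteristic equation r² - 8r + 20 = 0 has discriminant (-8)² - 4·(20) = -16 < 0, so r = 4 ± 2i.
Hence w_h = C1*cos(2*x)*exp(4*x) + C2*exp(4*x)*sin(2*x).
For the particular solution try w_p = A0 + A1*x + A2*x^2. Substituting and matching coefficients of each power of x gives A0 = -58/125, A1 = -23/50, A2 = -1/5, so w_p = -58/125 - 23*x/50 - x^2/5.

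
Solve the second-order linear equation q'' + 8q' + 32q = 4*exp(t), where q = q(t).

Characteristic equation r² + 8r + 32 = 0 has discriminant (8)² - 4·(32) = -64 < 0, so r = -4 ± 4i.
Hence q_h = C1*cos(4*t)*exp(-4*t) + C2*exp(-4*t)*sin(4*t).
Try q_p = A*exp(t). Substituting into the equation and dividing by exp(t) gives A = 4/41, so q_p = 4*exp(t)/41.

q = 4*exp(t)/41 + C1*cos(4*t)*exp(-4*t) + C2*exp(-4*t)*sin(4*t)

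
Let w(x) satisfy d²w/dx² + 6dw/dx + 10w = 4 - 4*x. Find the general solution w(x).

w = 16/25 - 2*x/5 + C1*cos(x)*exp(-3*x) + C2*exp(-3*x)*sin(x)

Characteristic equation r² + 6r + 10 = 0 has discriminant (6)² - 4·(10) = -4 < 0, so r = -3 ± i.
Hence w_h = C1*cos(x)*exp(-3*x) + C2*exp(-3*x)*sin(x).
For the particular solution try w_p = A0 + A1*x. Substituting and matching coefficients of each power of x gives A0 = 16/25, A1 = -2/5, so w_p = 16/25 - 2*x/5.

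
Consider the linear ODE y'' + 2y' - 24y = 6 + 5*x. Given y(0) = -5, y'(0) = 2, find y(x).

y = -77/288 - 761*exp(-6*x)/360 - 419*exp(4*x)/160 - 5*x/24

Characteristic equation r² + 2r - 24 = 0 factors as (r - 4)(r + 6) = 0, so r = 4, -6.
Hence y_h = C1*exp(4*x) + C2*exp(-6*x).
For the particular solution try y_p = A0 + A1*x. Substituting and matching coefficients of each power of x gives A0 = -77/288, A1 = -5/24, so y_p = -77/288 - 5*x/24.
General solution: y = -77/288 - 5*x/24 + C1*exp(4*x) + C2*exp(-6*x).
Apply the initial conditions: y(0) = -77/288 + C1 + C2 = -5 and y'(0) = -5/24 - 6*C2 + 4*C1 = 2. Solving gives C1 = -419/160, C2 = -761/360.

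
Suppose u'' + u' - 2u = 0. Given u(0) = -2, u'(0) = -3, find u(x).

u = -7*exp(x)/3 + exp(-2*x)/3

Characteristic equation r² + r - 2 = 0 factors as (r + 2)(r - 1) = 0, so r = -2, 1.
Hence u_h = C1*exp(-2*x) + C2*exp(x).
Apply the initial conditions: u(0) = C1 + C2 = -2 and u'(0) = C2 - 2*C1 = -3. Solving gives C1 = 1/3, C2 = -7/3.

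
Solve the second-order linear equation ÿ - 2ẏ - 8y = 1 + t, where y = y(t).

y = -3/32 - t/8 + C1*exp(4*t) + C2*exp(-2*t)

Characteristic equation r² - 2r - 8 = 0 factors as (r - 4)(r + 2) = 0, so r = 4, -2.
Hence y_h = C1*exp(4*t) + C2*exp(-2*t).
For the particular solution try y_p = A0 + A1*t. Substituting and matching coefficients of each power of t gives A0 = -3/32, A1 = -1/8, so y_p = -3/32 - t/8.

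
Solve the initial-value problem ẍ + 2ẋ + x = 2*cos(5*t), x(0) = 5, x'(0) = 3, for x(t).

x = -12*cos(5*t)/169 + 5*sin(5*t)/169 + 857*exp(-t)/169 + 103*t*exp(-t)/13

Characteristic equation r² + 2r + 1 = 0 has discriminant (2)² - 4·(1) = 0, so r = -1 is a repeated root.
Hence x_h = (C1 + C2*t)*exp(-t).
Try x_p = A*cos(5*t) + B*sin(5*t). Substituting and equating the coefficients of cos(5t) and sin(5t) gives A = -12/169, B = 5/169, so x_p = -12*cos(5*t)/169 + 5*sin(5*t)/169.
General solution: x = -12*cos(5*t)/169 + 5*sin(5*t)/169 + C1*exp(-t) + C2*t*exp(-t).
Apply the initial conditions: x(0) = -12/169 + C1 = 5 and x'(0) = 25/169 + C2 - C1 = 3. Solving gives C1 = 857/169, C2 = 103/13.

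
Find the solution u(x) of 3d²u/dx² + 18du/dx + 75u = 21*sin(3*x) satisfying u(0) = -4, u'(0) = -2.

Divide through by 3: u'' + 6u' + 25u = 7*sin(3*x).
Characteristic equation r² + 6r + 25 = 0 has discriminant (6)² - 4·(25) = -64 < 0, so r = -3 ± 4i.
Hence u_h = C1*cos(4*x)*exp(-3*x) + C2*exp(-3*x)*sin(4*x).
Try u_p = A*cos(3*x) + B*sin(3*x). Substituting and equating the coefficients of cos(3x) and sin(3x) gives A = -63/290, B = 28/145, so u_p = -63*cos(3*x)/290 + 28*sin(3*x)/145.
General solution: u = -63*cos(3*x)/290 + 28*sin(3*x)/145 + C1*cos(4*x)*exp(-3*x) + C2*exp(-3*x)*sin(4*x).
Apply the initial conditions: u(0) = -63/290 + C1 = -4 and u'(0) = 84/145 - 3*C1 + 4*C2 = -2. Solving gives C1 = -1097/290, C2 = -4039/1160.

u = -63*cos(3*x)/290 + 28*sin(3*x)/145 - 4039*exp(-3*x)*sin(4*x)/1160 - 1097*cos(4*x)*exp(-3*x)/290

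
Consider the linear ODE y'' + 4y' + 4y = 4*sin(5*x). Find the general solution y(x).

Characteristic equation r² + 4r + 4 = 0 has discriminant (4)² - 4·(4) = 0, so r = -2 is a repeated root.
Hence y_h = (C1 + C2*x)*exp(-2*x).
Try y_p = A*cos(5*x) + B*sin(5*x). Substituting and equating the coefficients of cos(5x) and sin(5x) gives A = -80/841, B = -84/841, so y_p = -84*sin(5*x)/841 - 80*cos(5*x)/841.

y = -84*sin(5*x)/841 - 80*cos(5*x)/841 + C1*exp(-2*x) + C2*x*exp(-2*x)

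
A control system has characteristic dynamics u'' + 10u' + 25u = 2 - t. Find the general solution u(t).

u = 12/125 - t/25 + C1*exp(-5*t) + C2*t*exp(-5*t)

Characteristic equation r² + 10r + 25 = 0 has discriminant (10)² - 4·(25) = 0, so r = -5 is a repeated root.
Hence u_h = (C1 + C2*t)*exp(-5*t).
For the particular solution try u_p = A0 + A1*t. Substituting and matching coefficients of each power of t gives A0 = 12/125, A1 = -1/25, so u_p = 12/125 - t/25.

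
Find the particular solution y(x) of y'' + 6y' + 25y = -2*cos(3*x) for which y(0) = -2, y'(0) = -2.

y = -9*sin(3*x)/145 - 8*cos(3*x)/145 - 1109*exp(-3*x)*sin(4*x)/580 - 282*cos(4*x)*exp(-3*x)/145

Characteristic equation r² + 6r + 25 = 0 has discriminant (6)² - 4·(25) = -64 < 0, so r = -3 ± 4i.
Hence y_h = C1*cos(4*x)*exp(-3*x) + C2*exp(-3*x)*sin(4*x).
Try y_p = A*cos(3*x) + B*sin(3*x). Substituting and equating the coefficients of cos(3x) and sin(3x) gives A = -8/145, B = -9/145, so y_p = -9*sin(3*x)/145 - 8*cos(3*x)/145.
General solution: y = -9*sin(3*x)/145 - 8*cos(3*x)/145 + C1*cos(4*x)*exp(-3*x) + C2*exp(-3*x)*sin(4*x).
Apply the initial conditions: y(0) = -8/145 + C1 = -2 and y'(0) = -27/145 - 3*C1 + 4*C2 = -2. Solving gives C1 = -282/145, C2 = -1109/580.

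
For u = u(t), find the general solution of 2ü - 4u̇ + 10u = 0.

Divide through by 2: u'' - 2u' + 5u = 0.
Characteristic equation r² - 2r + 5 = 0 has discriminant (-2)² - 4·(5) = -16 < 0, so r = 1 ± 2i.
Hence u_h = C1*cos(2*t)*exp(t) + C2*exp(t)*sin(2*t).

u = C1*cos(2*t)*exp(t) + C2*exp(t)*sin(2*t)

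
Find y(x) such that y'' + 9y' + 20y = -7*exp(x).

Characteristic equation r² + 9r + 20 = 0 factors as (r + 5)(r + 4) = 0, so r = -5, -4.
Hence y_h = C1*exp(-5*x) + C2*exp(-4*x).
Try y_p = A*exp(x). Substituting into the equation and dividing by exp(x) gives A = -7/30, so y_p = -7*exp(x)/30.

y = -7*exp(x)/30 + C1*exp(-5*x) + C2*exp(-4*x)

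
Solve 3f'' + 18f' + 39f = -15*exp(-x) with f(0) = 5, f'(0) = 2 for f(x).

Divide through by 3: f'' + 6f' + 13f = -5*exp(-x).
Characteristic equation r² + 6r + 13 = 0 has discriminant (6)² - 4·(13) = -16 < 0, so r = -3 ± 2i.
Hence f_h = C1*cos(2*x)*exp(-3*x) + C2*exp(-3*x)*sin(2*x).
Try f_p = A*exp(-x). Substituting into the equation and dividing by exp(-x) gives A = -5/8, so f_p = -5*exp(-x)/8.
General solution: f = -5*exp(-x)/8 + C1*cos(2*x)*exp(-3*x) + C2*exp(-3*x)*sin(2*x).
Apply the initial conditions: f(0) = -5/8 + C1 = 5 and f'(0) = 5/8 - 3*C1 + 2*C2 = 2. Solving gives C1 = 45/8, C2 = 73/8.

f = -5*exp(-x)/8 + 45*cos(2*x)*exp(-3*x)/8 + 73*exp(-3*x)*sin(2*x)/8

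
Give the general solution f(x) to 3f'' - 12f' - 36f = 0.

f = C1*exp(-2*x) + C2*exp(6*x)

Divide through by 3: f'' - 4f' - 12f = 0.
Characteristic equation r² - 4r - 12 = 0 factors as (r + 2)(r - 6) = 0, so r = -2, 6.
Hence f_h = C1*exp(-2*x) + C2*exp(6*x).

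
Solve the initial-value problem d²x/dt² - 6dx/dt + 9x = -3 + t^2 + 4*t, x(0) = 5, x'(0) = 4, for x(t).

Characteristic equation r² - 6r + 9 = 0 has discriminant (-6)² - 4·(9) = 0, so r = 3 is a repeated root.
Hence x_h = (C1 + C2*t)*exp(3*t).
For the particular solution try x_p = A0 + A1*t + A2*t^2. Substituting and matching coefficients of each power of t gives A0 = 1/27, A1 = 16/27, A2 = 1/9, so x_p = 1/27 + t^2/9 + 16*t/27.
General solution: x = 1/27 + t^2/9 + 16*t/27 + C1*exp(3*t) + C2*t*exp(3*t).
Apply the initial conditions: x(0) = 1/27 + C1 = 5 and x'(0) = 16/27 + C2 + 3*C1 = 4. Solving gives C1 = 134/27, C2 = -310/27.

x = 1/27 + t**2/9 + 16*t/27 + 134*exp(3*t)/27 - 310*t*exp(3*t)/27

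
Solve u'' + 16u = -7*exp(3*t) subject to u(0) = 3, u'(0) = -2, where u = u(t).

Characteristic equation r² + 16 = 0 has discriminant (0)² - 4·(16) = -64 < 0, so r = ± 4i.
Hence u_h = C1*cos(4*t) + C2*sin(4*t).
Try u_p = A*exp(3*t). Substituting into the equation and dividing by exp(3*t) gives A = -7/25, so u_p = -7*exp(3*t)/25.
General solution: u = -7*exp(3*t)/25 + C1*cos(4*t) + C2*sin(4*t).
Apply the initial conditions: u(0) = -7/25 + C1 = 3 and u'(0) = -21/25 + 4*C2 = -2. Solving gives C1 = 82/25, C2 = -29/100.

u = -29*sin(4*t)/100 - 7*exp(3*t)/25 + 82*cos(4*t)/25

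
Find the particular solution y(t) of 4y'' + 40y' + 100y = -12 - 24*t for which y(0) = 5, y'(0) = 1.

Divide through by 4: y'' + 10y' + 25y = -3 - 6*t.
Characteristic equation r² + 10r + 25 = 0 has discriminant (10)² - 4·(25) = 0, so r = -5 is a repeated root.
Hence y_h = (C1 + C2*t)*exp(-5*t).
For the particular solution try y_p = A0 + A1*t. Substituting and matching coefficients of each power of t gives A0 = -3/125, A1 = -6/25, so y_p = -3/125 - 6*t/25.
General solution: y = -3/125 - 6*t/25 + C1*exp(-5*t) + C2*t*exp(-5*t).
Apply the initial conditions: y(0) = -3/125 + C1 = 5 and y'(0) = -6/25 + C2 - 5*C1 = 1. Solving gives C1 = 628/125, C2 = 659/25.

y = -3/125 - 6*t/25 + 628*exp(-5*t)/125 + 659*t*exp(-5*t)/25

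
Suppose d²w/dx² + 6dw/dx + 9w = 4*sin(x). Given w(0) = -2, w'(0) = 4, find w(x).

w = -44*exp(-3*x)/25 - 6*cos(x)/25 + 8*sin(x)/25 - 8*x*exp(-3*x)/5

Characteristic equation r² + 6r + 9 = 0 has discriminant (6)² - 4·(9) = 0, so r = -3 is a repeated root.
Hence w_h = (C1 + C2*x)*exp(-3*x).
Try w_p = A*cos(x) + B*sin(x). Substituting and equating the coefficients of cos(x) and sin(x) gives A = -6/25, B = 8/25, so w_p = -6*cos(x)/25 + 8*sin(x)/25.
General solution: w = -6*cos(x)/25 + 8*sin(x)/25 + C1*exp(-3*x) + C2*x*exp(-3*x).
Apply the initial conditions: w(0) = -6/25 + C1 = -2 and w'(0) = 8/25 + C2 - 3*C1 = 4. Solving gives C1 = -44/25, C2 = -8/5.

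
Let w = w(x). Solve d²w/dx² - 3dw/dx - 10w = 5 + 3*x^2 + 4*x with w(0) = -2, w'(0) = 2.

Characteristic equation r² - 3r - 10 = 0 factors as (r + 2)(r - 5) = 0, so r = -2, 5.
Hence w_h = C1*exp(-2*x) + C2*exp(5*x).
For the particular solution try w_p = A0 + A1*x + A2*x^2. Substituting and matching coefficients of each power of x gives A0 = -247/500, A1 = -11/50, A2 = -3/10, so w_p = -247/500 - 11*x/50 - 3*x^2/10.
General solution: w = -247/500 - 11*x/50 - 3*x^2/10 + C1*exp(-2*x) + C2*exp(5*x).
Apply the initial conditions: w(0) = -247/500 + C1 + C2 = -2 and w'(0) = -11/50 - 2*C1 + 5*C2 = 2. Solving gives C1 = -39/28, C2 = -99/875.

w = -247/500 - 99*exp(5*x)/875 - 39*exp(-2*x)/28 - 11*x/50 - 3*x**2/10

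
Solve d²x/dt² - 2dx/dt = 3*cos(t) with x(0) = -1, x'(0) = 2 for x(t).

x = -2 - 6*sin(t)/5 - 3*cos(t)/5 + 8*exp(2*t)/5

Characteristic equation r² - 2r = 0 factors as (r - 2)r = 0, so r = 2, 0.
Hence x_h = C1*exp(2*t) + C2.
Try x_p = A*cos(t) + B*sin(t). Substituting and equating the coefficients of cos(t) and sin(t) gives A = -3/5, B = -6/5, so x_p = -6*sin(t)/5 - 3*cos(t)/5.
General solution: x = C2 - 6*sin(t)/5 - 3*cos(t)/5 + C1*exp(2*t).
Apply the initial conditions: x(0) = -3/5 + C1 + C2 = -1 and x'(0) = -6/5 + 2*C1 = 2. Solving gives C1 = 8/5, C2 = -2.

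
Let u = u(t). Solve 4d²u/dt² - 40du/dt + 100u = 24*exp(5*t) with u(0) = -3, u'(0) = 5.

Divide through by 4: u'' - 10u' + 25u = 6*exp(5*t).
Characteristic equation r² - 10r + 25 = 0 has discriminant (-10)² - 4·(25) = 0, so r = 5 is a repeated root.
Hence u_h = (C1 + C2*t)*exp(5*t).
Since exp(5*t) solves the homogeneous equation (r = 5 is a root of multiplicity 2), multiply the trial by t^2. Try u_p = A*t^2*exp(5*t). Substituting into the equation and dividing by exp(5*t) gives A = 3, so u_p = 3*t^2*exp(5*t).
General solution: u = C1*exp(5*t) + 3*t^2*exp(5*t) + C2*t*exp(5*t).
Apply the initial conditions: u(0) = C1 = -3 and u'(0) = C2 + 5*C1 = 5. Solving gives C1 = -3, C2 = 20.

u = -3*exp(5*t) + 3*t**2*exp(5*t) + 20*t*exp(5*t)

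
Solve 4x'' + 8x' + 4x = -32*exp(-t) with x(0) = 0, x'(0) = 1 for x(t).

x = t*exp(-t) - 4*t**2*exp(-t)

Divide through by 4: x'' + 2x' + x = -8*exp(-t).
Characteristic equation r² + 2r + 1 = 0 has discriminant (2)² - 4·(1) = 0, so r = -1 is a repeated root.
Hence x_h = (C1 + C2*t)*exp(-t).
Since exp(-t) solves the homogeneous equation (r = -1 is a root of multiplicity 2), multiply the trial by t^2. Try x_p = A*t^2*exp(-t). Substituting into the equation and dividing by exp(-t) gives A = -4, so x_p = -4*t^2*exp(-t).
General solution: x = C1*exp(-t) - 4*t^2*exp(-t) + C2*t*exp(-t).
Apply the initial conditions: x(0) = C1 = 0 and x'(0) = C2 - C1 = 1. Solving gives C1 = 0, C2 = 1.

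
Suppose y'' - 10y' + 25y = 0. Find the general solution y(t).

Characteristic equation r² - 10r + 25 = 0 has discriminant (-10)² - 4·(25) = 0, so r = 5 is a repeated root.
Hence y_h = (C1 + C2*t)*exp(5*t).

y = C1*exp(5*t) + C2*t*exp(5*t)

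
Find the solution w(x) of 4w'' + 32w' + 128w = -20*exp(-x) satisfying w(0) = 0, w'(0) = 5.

Divide through by 4: w'' + 8w' + 32w = -5*exp(-x).
Characteristic equation r² + 8r + 32 = 0 has discriminant (8)² - 4·(32) = -64 < 0, so r = -4 ± 4i.
Hence w_h = C1*cos(4*x)*exp(-4*x) + C2*exp(-4*x)*sin(4*x).
Try w_p = A*exp(-x). Substituting into the equation and dividing by exp(-x) gives A = -1/5, so w_p = -exp(-x)/5.
General solution: w = -exp(-x)/5 + C1*cos(4*x)*exp(-4*x) + C2*exp(-4*x)*sin(4*x).
Apply the initial conditions: w(0) = -1/5 + C1 = 0 and w'(0) = 1/5 - 4*C1 + 4*C2 = 5. Solving gives C1 = 1/5, C2 = 7/5.

w = -exp(-x)/5 + cos(4*x)*exp(-4*x)/5 + 7*exp(-4*x)*sin(4*x)/5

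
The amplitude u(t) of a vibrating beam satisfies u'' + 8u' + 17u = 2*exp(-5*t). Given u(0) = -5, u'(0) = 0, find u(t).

u = -19*exp(-4*t)*sin(t) - 6*cos(t)*exp(-4*t) + exp(-5*t)

Characteristic equation r² + 8r + 17 = 0 has discriminant (8)² - 4·(17) = -4 < 0, so r = -4 ± i.
Hence u_h = C1*cos(t)*exp(-4*t) + C2*exp(-4*t)*sin(t).
Try u_p = A*exp(-5*t). Substituting into the equation and dividing by exp(-5*t) gives A = 1, so u_p = exp(-5*t).
General solution: u = C1*cos(t)*exp(-4*t) + C2*exp(-4*t)*sin(t) + exp(-5*t).
Apply the initial conditions: u(0) = 1 + C1 = -5 and u'(0) = -5 + C2 - 4*C1 = 0. Solving gives C1 = -6, C2 = -19.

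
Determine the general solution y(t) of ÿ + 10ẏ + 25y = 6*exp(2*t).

y = 6*exp(2*t)/49 + C1*exp(-5*t) + C2*t*exp(-5*t)

Characteristic equation r² + 10r + 25 = 0 has discriminant (10)² - 4·(25) = 0, so r = -5 is a repeated root.
Hence y_h = (C1 + C2*t)*exp(-5*t).
Try y_p = A*exp(2*t). Substituting into the equation and dividing by exp(2*t) gives A = 6/49, so y_p = 6*exp(2*t)/49.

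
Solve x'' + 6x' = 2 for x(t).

x = C2 + t/3 + C1*exp(-6*t)

Characteristic equation r² + 6r = 0 factors as (r + 6)r = 0, so r = -6, 0.
Hence x_h = C1*exp(-6*t) + C2.
Since 0 is a characteristic root (multiplicity 1), multiply the polynomial trial by t: try x_p = A0*t. Substituting and matching coefficients of each power of t gives A0 = 1/3, so x_p = t/3.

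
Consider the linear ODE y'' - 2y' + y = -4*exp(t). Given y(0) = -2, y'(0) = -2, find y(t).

Characteristic equation r² - 2r + 1 = 0 has discriminant (-2)² - 4·(1) = 0, so r = 1 is a repeated root.
Hence y_h = (C1 + C2*t)*exp(t).
Since exp(t) solves the homogeneous equation (r = 1 is a root of multiplicity 2), multiply the trial by t^2. Try y_p = A*t^2*exp(t). Substituting into the equation and dividing by exp(t) gives A = -2, so y_p = -2*t^2*exp(t).
General solution: y = C1*exp(t) - 2*t^2*exp(t) + C2*t*exp(t).
Apply the initial conditions: y(0) = C1 = -2 and y'(0) = C1 + C2 = -2. Solving gives C1 = -2, C2 = 0.

y = -2*exp(t) - 2*t**2*exp(t)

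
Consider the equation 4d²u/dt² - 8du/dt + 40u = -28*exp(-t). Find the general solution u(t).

u = -7*exp(-t)/13 + C1*cos(3*t)*exp(t) + C2*exp(t)*sin(3*t)

Divide through by 4: u'' - 2u' + 10u = -7*exp(-t).
Characteristic equation r² - 2r + 10 = 0 has discriminant (-2)² - 4·(10) = -36 < 0, so r = 1 ± 3i.
Hence u_h = C1*cos(3*t)*exp(t) + C2*exp(t)*sin(3*t).
Try u_p = A*exp(-t). Substituting into the equation and dividing by exp(-t) gives A = -7/13, so u_p = -7*exp(-t)/13.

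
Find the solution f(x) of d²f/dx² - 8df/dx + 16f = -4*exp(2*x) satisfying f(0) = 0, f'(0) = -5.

f = -exp(2*x) - 7*x*exp(4*x) + exp(4*x)

Characteristic equation r² - 8r + 16 = 0 has discriminant (-8)² - 4·(16) = 0, so r = 4 is a repeated root.
Hence f_h = (C1 + C2*x)*exp(4*x).
Try f_p = A*exp(2*x). Substituting into the equation and dividing by exp(2*x) gives A = -1, so f_p = -exp(2*x).
General solution: f = -exp(2*x) + C1*exp(4*x) + C2*x*exp(4*x).
Apply the initial conditions: f(0) = -1 + C1 = 0 and f'(0) = -2 + C2 + 4*C1 = -5. Solving gives C1 = 1, C2 = -7.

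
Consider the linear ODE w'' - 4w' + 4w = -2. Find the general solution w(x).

w = -1/2 + C1*exp(2*x) + C2*x*exp(2*x)

Characteristic equation r² - 4r + 4 = 0 has discriminant (-4)² - 4·(4) = 0, so r = 2 is a repeated root.
Hence w_h = (C1 + C2*x)*exp(2*x).
For the particular solution try w_p = A0. Substituting and matching coefficients of each power of x gives A0 = -1/2, so w_p = -1/2.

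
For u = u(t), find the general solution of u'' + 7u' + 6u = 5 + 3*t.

u = 1/4 + t/2 + C1*exp(-t) + C2*exp(-6*t)

Characteristic equation r² + 7r + 6 = 0 factors as (r + 1)(r + 6) = 0, so r = -1, -6.
Hence u_h = C1*exp(-t) + C2*exp(-6*t).
For the particular solution try u_p = A0 + A1*t. Substituting and matching coefficients of each power of t gives A0 = 1/4, A1 = 1/2, so u_p = 1/4 + t/2.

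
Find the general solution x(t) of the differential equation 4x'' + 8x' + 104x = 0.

Divide through by 4: x'' + 2x' + 26x = 0.
Characteristic equation r² + 2r + 26 = 0 has discriminant (2)² - 4·(26) = -100 < 0, so r = -1 ± 5i.
Hence x_h = C1*cos(5*t)*exp(-t) + C2*exp(-t)*sin(5*t).

x = C1*cos(5*t)*exp(-t) + C2*exp(-t)*sin(5*t)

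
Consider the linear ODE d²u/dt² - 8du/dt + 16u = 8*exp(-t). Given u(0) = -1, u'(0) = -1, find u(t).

Characteristic equation r² - 8r + 16 = 0 has discriminant (-8)² - 4·(16) = 0, so r = 4 is a repeated root.
Hence u_h = (C1 + C2*t)*exp(4*t).
Try u_p = A*exp(-t). Substituting into the equation and dividing by exp(-t) gives A = 8/25, so u_p = 8*exp(-t)/25.
General solution: u = 8*exp(-t)/25 + C1*exp(4*t) + C2*t*exp(4*t).
Apply the initial conditions: u(0) = 8/25 + C1 = -1 and u'(0) = -8/25 + C2 + 4*C1 = -1. Solving gives C1 = -33/25, C2 = 23/5.

u = -33*exp(4*t)/25 + 8*exp(-t)/25 + 23*t*exp(4*t)/5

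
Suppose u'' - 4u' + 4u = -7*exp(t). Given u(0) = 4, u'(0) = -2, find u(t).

u = -7*exp(t) + 11*exp(2*t) - 17*t*exp(2*t)

Characteristic equation r² - 4r + 4 = 0 has discriminant (-4)² - 4·(4) = 0, so r = 2 is a repeated root.
Hence u_h = (C1 + C2*t)*exp(2*t).
Try u_p = A*exp(t). Substituting into the equation and dividing by exp(t) gives A = -7, so u_p = -7*exp(t).
General solution: u = -7*exp(t) + C1*exp(2*t) + C2*t*exp(2*t).
Apply the initial conditions: u(0) = -7 + C1 = 4 and u'(0) = -7 + C2 + 2*C1 = -2. Solving gives C1 = 11, C2 = -17.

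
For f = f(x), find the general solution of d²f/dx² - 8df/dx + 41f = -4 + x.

f = -156/1681 + x/41 + C1*cos(5*x)*exp(4*x) + C2*exp(4*x)*sin(5*x)

Characteristic equation r² - 8r + 41 = 0 has discriminant (-8)² - 4·(41) = -100 < 0, so r = 4 ± 5i.
Hence f_h = C1*cos(5*x)*exp(4*x) + C2*exp(4*x)*sin(5*x).
For the particular solution try f_p = A0 + A1*x. Substituting and matching coefficients of each power of x gives A0 = -156/1681, A1 = 1/41, so f_p = -156/1681 + x/41.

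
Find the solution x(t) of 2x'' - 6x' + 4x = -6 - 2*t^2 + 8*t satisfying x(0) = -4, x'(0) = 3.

Divide through by 2: x'' - 3x' + 2x = -3 - t^2 + 4*t.
Characteristic equation r² - 3r + 2 = 0 factors as (r - 2)(r - 1) = 0, so r = 2, 1.
Hence x_h = C1*exp(2*t) + C2*exp(t).
For the particular solution try x_p = A0 + A1*t + A2*t^2. Substituting and matching coefficients of each power of t gives A0 = -1/4, A1 = 1/2, A2 = -1/2, so x_p = -1/4 + t/2 - t^2/2.
General solution: x = -1/4 + t/2 - t^2/2 + C1*exp(2*t) + C2*exp(t).
Apply the initial conditions: x(0) = -1/4 + C1 + C2 = -4 and x'(0) = 1/2 + C2 + 2*C1 = 3. Solving gives C1 = 25/4, C2 = -10.

x = -1/4 + t/2 - 10*exp(t) - t**2/2 + 25*exp(2*t)/4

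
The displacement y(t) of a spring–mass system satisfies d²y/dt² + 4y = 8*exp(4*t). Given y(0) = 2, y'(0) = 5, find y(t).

Characteristic equation r² + 4 = 0 has discriminant (0)² - 4·(4) = -16 < 0, so r = ± 2i.
Hence y_h = C1*cos(2*t) + C2*sin(2*t).
Try y_p = A*exp(4*t). Substituting into the equation and dividing by exp(4*t) gives A = 2/5, so y_p = 2*exp(4*t)/5.
General solution: y = 2*exp(4*t)/5 + C1*cos(2*t) + C2*sin(2*t).
Apply the initial conditions: y(0) = 2/5 + C1 = 2 and y'(0) = 8/5 + 2*C2 = 5. Solving gives C1 = 8/5, C2 = 17/10.

y = 2*exp(4*t)/5 + 8*cos(2*t)/5 + 17*sin(2*t)/10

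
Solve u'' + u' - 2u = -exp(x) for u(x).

Characteristic equation r² + r - 2 = 0 factors as (r - 1)(r + 2) = 0, so r = 1, -2.
Hence u_h = C1*exp(x) + C2*exp(-2*x).
Since exp(x) solves the homogeneous equation (r = 1 is a root of multiplicity 1), multiply the trial by x. Try u_p = A*x*exp(x). Substituting into the equation and dividing by exp(x) gives A = -1/3, so u_p = -x*exp(x)/3.

u = C1*exp(x) + C2*exp(-2*x) - x*exp(x)/3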